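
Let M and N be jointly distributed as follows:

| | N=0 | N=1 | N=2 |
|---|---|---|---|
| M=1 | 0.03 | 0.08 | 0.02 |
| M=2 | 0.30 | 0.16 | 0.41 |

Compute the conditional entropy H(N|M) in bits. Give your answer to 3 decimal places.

1.470 bits

Chain rule: H(N|M) = H(M,N) − H(M).
Marginals: p(M) = (0.1300, 0.8700), p(N) = (0.3300, 0.2400, 0.4300).
H(M,N) = 2.0276 bits; H(M) = 0.5574 bits.
H(N|M) = 2.0276 − 0.5574 = 1.470 bits.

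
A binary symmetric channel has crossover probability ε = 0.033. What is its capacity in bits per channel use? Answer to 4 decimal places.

0.7908 bits

Binary symmetric channel: C = 1 − h₂(ε) where h₂ is the binary entropy function.
h₂(0.033) = −0.033·log₂0.033 − 0.967·log₂0.967 = 0.2092.
C = 1 − 0.2092 = 0.7908 bits per channel use.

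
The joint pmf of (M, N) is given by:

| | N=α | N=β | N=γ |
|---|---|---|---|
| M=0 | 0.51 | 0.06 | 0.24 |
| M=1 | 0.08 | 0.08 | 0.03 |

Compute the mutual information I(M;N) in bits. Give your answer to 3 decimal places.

0.090 bits

Marginals: p(M) = (0.8100, 0.1900), p(N) = (0.5900, 0.1400, 0.2700).
I(M;N) = Σ p(x,y)·log₂[p(x,y)/(p(x)p(y))].
  (0,α): 0.51·log₂(1.0672) = 0.0478
  (0,β): 0.06·log₂(0.5291) = -0.0551
  (0,γ): 0.24·log₂(1.0974) = 0.0322
  (1,α): 0.08·log₂(0.7136) = -0.0389
  (1,β): 0.08·log₂(3.0075) = 0.1271
  (1,γ): 0.03·log₂(0.5848) = -0.0232
Sum = 0.090 bits.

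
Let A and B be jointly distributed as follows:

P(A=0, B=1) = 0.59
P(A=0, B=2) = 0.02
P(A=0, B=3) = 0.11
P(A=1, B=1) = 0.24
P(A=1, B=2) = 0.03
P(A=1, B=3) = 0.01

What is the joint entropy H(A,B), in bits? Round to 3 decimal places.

1.625 bits

H(A,B) = −Σ p(x,y)·log₂ p(x,y) over all 6 cells.
  cell (0,1): −0.59·log₂0.59 = 0.4491
  cell (0,2): −0.02·log₂0.02 = 0.1129
  cell (0,3): −0.11·log₂0.11 = 0.3503
  cell (1,1): −0.24·log₂0.24 = 0.4941
  cell (1,2): −0.03·log₂0.03 = 0.1518
  cell (1,3): −0.01·log₂0.01 = 0.0664
Sum = 1.625 bits.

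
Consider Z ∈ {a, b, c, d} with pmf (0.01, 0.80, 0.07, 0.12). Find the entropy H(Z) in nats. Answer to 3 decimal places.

H(Z) = −Σ p·ln p.
  −(0.01)·ln(0.01) = 0.0461
  −(0.80)·ln(0.80) = 0.1785
  −(0.07)·ln(0.07) = 0.1861
  −(0.12)·ln(0.12) = 0.2544
Sum: 0.0461 + 0.1785 + 0.1861 + 0.2544 = 0.665 nats.

0.665 nats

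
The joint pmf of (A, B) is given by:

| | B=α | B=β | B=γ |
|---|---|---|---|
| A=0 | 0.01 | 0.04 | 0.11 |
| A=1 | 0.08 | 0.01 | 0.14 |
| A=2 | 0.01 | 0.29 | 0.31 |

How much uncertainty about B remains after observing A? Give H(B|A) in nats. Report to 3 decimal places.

Marginals: p(A) = (0.1600, 0.2300, 0.6100), p(B) = (0.1000, 0.3400, 0.5600).
H(B|A) = Σ p(A) · H(B|A=·).
  A=0: p=0.1600, H(B|A=0) = 0.7775
  A=1: p=0.2300, H(B|A=1) = 0.8058
  A=2: p=0.6100, H(B|A=2) = 0.7649
Weighted sum = 0.776 nats.

0.776 nats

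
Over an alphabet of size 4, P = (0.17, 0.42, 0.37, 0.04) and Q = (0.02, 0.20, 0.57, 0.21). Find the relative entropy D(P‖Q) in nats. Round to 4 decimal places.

D(P‖Q) = Σ p·ln(p/q).
  0.17·ln(0.17/0.02) = 0.36381
  0.42·ln(0.42/0.20) = 0.31161
  0.37·ln(0.37/0.57) = -0.15989
  0.04·ln(0.04/0.21) = -0.06633
D(P‖Q) = 0.4492 nats.

0.4492 nats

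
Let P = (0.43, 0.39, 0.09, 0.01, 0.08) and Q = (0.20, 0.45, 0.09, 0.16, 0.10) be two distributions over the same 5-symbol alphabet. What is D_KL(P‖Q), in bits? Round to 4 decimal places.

D(P‖Q) = Σ p·log₂(p/q).
  0.43·log₂(0.43/0.20) = 0.47486
  0.39·log₂(0.39/0.45) = -0.08052
  0.09·log₂(0.09/0.09) = 0.00000
  0.01·log₂(0.01/0.16) = -0.04000
  0.08·log₂(0.08/0.10) = -0.02575
D(P‖Q) = 0.3286 bits.

0.3286 bits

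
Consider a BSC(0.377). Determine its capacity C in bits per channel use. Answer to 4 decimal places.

Binary symmetric channel: C = 1 − h₂(ε) where h₂ is the binary entropy function.
h₂(0.377) = −0.377·log₂0.377 − 0.623·log₂0.623 = 0.9559.
C = 1 − 0.9559 = 0.0441 bits per channel use.

0.0441 bits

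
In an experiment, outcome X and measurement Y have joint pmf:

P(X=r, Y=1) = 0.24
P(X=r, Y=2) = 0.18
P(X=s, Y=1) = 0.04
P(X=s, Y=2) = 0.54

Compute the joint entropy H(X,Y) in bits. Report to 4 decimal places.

H(X,Y) = −Σ p(x,y)·log₂ p(x,y) over all 4 cells.
  cell (r,1): −0.24·log₂0.24 = 0.49413
  cell (r,2): −0.18·log₂0.18 = 0.44531
  cell (s,1): −0.04·log₂0.04 = 0.18575
  cell (s,2): −0.54·log₂0.54 = 0.48004
Sum = 1.6052 bits.

1.6052 bits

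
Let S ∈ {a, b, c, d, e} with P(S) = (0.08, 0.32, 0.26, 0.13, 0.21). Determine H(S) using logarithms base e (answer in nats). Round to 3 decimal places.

1.510 nats

H(S) = −Σ p·ln p.
  −(0.08)·ln(0.08) = 0.2021
  −(0.32)·ln(0.32) = 0.3646
  −(0.26)·ln(0.26) = 0.3502
  −(0.13)·ln(0.13) = 0.2652
  −(0.21)·ln(0.21) = 0.3277
Sum: 0.2021 + 0.3646 + 0.3502 + 0.2652 + 0.3277 = 1.510 nats.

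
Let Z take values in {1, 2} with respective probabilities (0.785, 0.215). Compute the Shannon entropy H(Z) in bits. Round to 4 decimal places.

H(Z) = −Σ p·log₂ p.
  −(0.785)·log₂(0.785) = 0.27415
  −(0.215)·log₂(0.215) = 0.47678
Sum: 0.27415 + 0.47678 = 0.7509 bits.

0.7509 bits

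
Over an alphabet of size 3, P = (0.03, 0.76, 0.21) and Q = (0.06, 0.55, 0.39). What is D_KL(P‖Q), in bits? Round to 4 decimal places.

0.1370 bits

D(P‖Q) = Σ p·log₂(p/q).
  0.03·log₂(0.03/0.06) = -0.03000
  0.76·log₂(0.76/0.55) = 0.35459
  0.21·log₂(0.21/0.39) = -0.18755
D(P‖Q) = 0.1370 bits.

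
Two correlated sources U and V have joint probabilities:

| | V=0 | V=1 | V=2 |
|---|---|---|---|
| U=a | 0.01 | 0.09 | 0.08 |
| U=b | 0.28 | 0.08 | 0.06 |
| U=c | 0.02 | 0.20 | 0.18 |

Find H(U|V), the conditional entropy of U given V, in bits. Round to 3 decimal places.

Chain rule: H(U|V) = H(U,V) − H(V).
Marginals: p(U) = (0.1800, 0.4200, 0.4000), p(V) = (0.3100, 0.3700, 0.3200).
H(U,V) = 2.7424 bits; H(V) = 1.5806 bits.
H(U|V) = 2.7424 − 1.5806 = 1.162 bits.

1.162 bits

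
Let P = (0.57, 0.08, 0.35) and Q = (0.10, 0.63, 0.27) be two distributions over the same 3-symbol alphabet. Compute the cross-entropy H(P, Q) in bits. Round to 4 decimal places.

H(P,Q) = −Σ p·log₂ q.
  −0.57·log₂(0.10) = 1.89350
  −0.08·log₂(0.63) = 0.05333
  −0.35·log₂(0.27) = 0.66114
H(P,Q) = 2.6080 bits.

2.6080 bits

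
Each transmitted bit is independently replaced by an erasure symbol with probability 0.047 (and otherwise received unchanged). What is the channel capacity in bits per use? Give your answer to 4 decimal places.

Binary erasure channel: capacity C = 1 − ε.
C = 1 − 0.047 = 0.9530 bits per channel use.

0.9530 bits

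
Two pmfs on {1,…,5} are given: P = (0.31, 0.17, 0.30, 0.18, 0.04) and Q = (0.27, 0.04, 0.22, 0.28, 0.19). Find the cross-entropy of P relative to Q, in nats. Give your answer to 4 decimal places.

1.7029 nats

H(P,Q) = −Σ p·ln q.
  −0.31·ln(0.27) = 0.40589
  −0.17·ln(0.04) = 0.54721
  −0.30·ln(0.22) = 0.45424
  −0.18·ln(0.28) = 0.22913
  −0.04·ln(0.19) = 0.06643
H(P,Q) = 1.7029 nats.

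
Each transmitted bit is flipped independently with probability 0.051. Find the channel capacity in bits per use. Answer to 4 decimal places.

0.7094 bits

Binary symmetric channel: C = 1 − h₂(ε) where h₂ is the binary entropy function.
h₂(0.051) = −0.051·log₂0.051 − 0.949·log₂0.949 = 0.2906.
C = 1 − 0.2906 = 0.7094 bits per channel use.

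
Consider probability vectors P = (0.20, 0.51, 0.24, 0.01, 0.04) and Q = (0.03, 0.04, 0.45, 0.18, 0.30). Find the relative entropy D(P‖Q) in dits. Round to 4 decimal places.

0.6155 dits

D(P‖Q) = Σ p·log₁₀(p/q).
  0.20·log₁₀(0.20/0.03) = 0.16478
  0.51·log₁₀(0.51/0.04) = 0.56381
  0.24·log₁₀(0.24/0.45) = -0.06552
  0.01·log₁₀(0.01/0.18) = -0.01255
  0.04·log₁₀(0.04/0.30) = -0.03500
D(P‖Q) = 0.6155 dits.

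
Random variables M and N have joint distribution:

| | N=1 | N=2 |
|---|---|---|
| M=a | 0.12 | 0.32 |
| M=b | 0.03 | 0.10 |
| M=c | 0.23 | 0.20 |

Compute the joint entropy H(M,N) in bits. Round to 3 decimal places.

2.329 bits

H(M,N) = −Σ p(x,y)·log₂ p(x,y) over all 6 cells.
  cell (a,1): −0.12·log₂0.12 = 0.3671
  cell (a,2): −0.32·log₂0.32 = 0.5260
  cell (b,1): −0.03·log₂0.03 = 0.1518
  cell (b,2): −0.10·log₂0.10 = 0.3322
  cell (c,1): −0.23·log₂0.23 = 0.4877
  cell (c,2): −0.20·log₂0.20 = 0.4644
Sum = 2.329 bits.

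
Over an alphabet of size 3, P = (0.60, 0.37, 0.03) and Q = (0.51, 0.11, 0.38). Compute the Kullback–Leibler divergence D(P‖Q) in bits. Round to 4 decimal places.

D(P‖Q) = Σ p·log₂(p/q).
  0.60·log₂(0.60/0.51) = 0.14068
  0.37·log₂(0.37/0.11) = 0.64751
  0.03·log₂(0.03/0.38) = -0.10989
D(P‖Q) = 0.6783 bits.

0.6783 bits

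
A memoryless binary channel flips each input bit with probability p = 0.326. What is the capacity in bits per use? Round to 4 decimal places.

Binary symmetric channel: C = 1 − h₂(ε) where h₂ is the binary entropy function.
h₂(0.326) = −0.326·log₂0.326 − 0.674·log₂0.674 = 0.9108.
C = 1 − 0.9108 = 0.0892 bits per channel use.

0.0892 bits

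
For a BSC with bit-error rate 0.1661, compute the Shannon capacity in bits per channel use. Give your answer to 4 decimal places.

Binary symmetric channel: C = 1 − h₂(ε) where h₂ is the binary entropy function.
h₂(0.1661) = −0.1661·log₂0.1661 − 0.8339·log₂0.8339 = 0.6487.
C = 1 − 0.6487 = 0.3513 bits per channel use.

0.3513 bits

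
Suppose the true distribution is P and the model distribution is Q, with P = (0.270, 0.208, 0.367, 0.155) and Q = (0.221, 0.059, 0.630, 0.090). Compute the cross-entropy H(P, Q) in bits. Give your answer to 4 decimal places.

H(P,Q) = −Σ p·log₂ q.
  −0.270·log₂(0.221) = 0.58803
  −0.208·log₂(0.059) = 0.84929
  −0.367·log₂(0.630) = 0.24463
  −0.155·log₂(0.090) = 0.53846
H(P,Q) = 2.2204 bits.

2.2204 bits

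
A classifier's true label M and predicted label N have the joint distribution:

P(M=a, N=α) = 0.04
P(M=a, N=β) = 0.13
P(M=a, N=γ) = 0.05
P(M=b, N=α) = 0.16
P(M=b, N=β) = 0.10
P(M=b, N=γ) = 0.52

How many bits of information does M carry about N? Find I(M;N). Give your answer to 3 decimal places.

Marginals: p(M) = (0.2200, 0.7800), p(N) = (0.2000, 0.2300, 0.5700).
I(M;N) = H(M) + H(N) − H(M,N).
H(M) = 0.7602, H(N) = 1.4143, H(M,N) = 2.0303.
I(M;N) = 0.7602 + 1.4143 − 2.0303 = 0.144 bits.

0.144 bits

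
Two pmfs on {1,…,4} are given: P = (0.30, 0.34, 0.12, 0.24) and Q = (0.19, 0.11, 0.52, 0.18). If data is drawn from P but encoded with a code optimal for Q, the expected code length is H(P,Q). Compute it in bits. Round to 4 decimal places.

2.5084 bits

H(P,Q) = −Σ p·log₂ q.
  −0.30·log₂(0.19) = 0.71878
  −0.34·log₂(0.11) = 1.08270
  −0.12·log₂(0.52) = 0.11321
  −0.24·log₂(0.18) = 0.59374
H(P,Q) = 2.5084 bits.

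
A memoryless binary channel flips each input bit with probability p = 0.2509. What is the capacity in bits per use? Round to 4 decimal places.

0.1873 bits

Binary symmetric channel: C = 1 − h₂(ε) where h₂ is the binary entropy function.
h₂(0.2509) = −0.2509·log₂0.2509 − 0.7491·log₂0.7491 = 0.8127.
C = 1 − 0.8127 = 0.1873 bits per channel use.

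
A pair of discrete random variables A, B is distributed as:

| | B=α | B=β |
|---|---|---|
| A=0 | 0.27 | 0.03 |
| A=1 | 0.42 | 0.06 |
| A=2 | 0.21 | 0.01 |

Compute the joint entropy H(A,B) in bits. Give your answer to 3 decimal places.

1.970 bits

H(A,B) = −Σ p(x,y)·log₂ p(x,y) over all 6 cells.
  cell (0,α): −0.27·log₂0.27 = 0.5100
  cell (0,β): −0.03·log₂0.03 = 0.1518
  cell (1,α): −0.42·log₂0.42 = 0.5256
  cell (1,β): −0.06·log₂0.06 = 0.2435
  cell (2,α): −0.21·log₂0.21 = 0.4728
  cell (2,β): −0.01·log₂0.01 = 0.0664
Sum = 1.970 bits.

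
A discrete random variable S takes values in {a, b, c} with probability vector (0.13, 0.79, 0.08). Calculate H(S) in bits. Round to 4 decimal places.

H(S) = −Σ p·log₂ p.
  −(0.13)·log₂(0.13) = 0.38264
  −(0.79)·log₂(0.79) = 0.26866
  −(0.08)·log₂(0.08) = 0.29151
Sum: 0.38264 + 0.26866 + 0.29151 = 0.9428 bits.

0.9428 bits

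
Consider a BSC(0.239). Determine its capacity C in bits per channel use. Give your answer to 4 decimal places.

0.2066 bits

Binary symmetric channel: C = 1 − h₂(ε) where h₂ is the binary entropy function.
h₂(0.239) = −0.239·log₂0.239 − 0.761·log₂0.761 = 0.7934.
C = 1 − 0.7934 = 0.2066 bits per channel use.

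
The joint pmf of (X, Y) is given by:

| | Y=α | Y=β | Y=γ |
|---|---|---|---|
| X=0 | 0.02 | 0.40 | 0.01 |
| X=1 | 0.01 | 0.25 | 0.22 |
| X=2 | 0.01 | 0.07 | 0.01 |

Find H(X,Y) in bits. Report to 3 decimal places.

2.157 bits

H(X,Y) = −Σ p(x,y)·log₂ p(x,y) over all 9 cells.
  cell (0,α): −0.02·log₂0.02 = 0.1129
  cell (0,β): −0.40·log₂0.40 = 0.5288
  cell (0,γ): −0.01·log₂0.01 = 0.0664
  cell (1,α): −0.01·log₂0.01 = 0.0664
  cell (1,β): −0.25·log₂0.25 = 0.5000
  cell (1,γ): −0.22·log₂0.22 = 0.4806
  cell (2,α): −0.01·log₂0.01 = 0.0664
  cell (2,β): −0.07·log₂0.07 = 0.2686
  cell (2,γ): −0.01·log₂0.01 = 0.0664
Sum = 2.157 bits.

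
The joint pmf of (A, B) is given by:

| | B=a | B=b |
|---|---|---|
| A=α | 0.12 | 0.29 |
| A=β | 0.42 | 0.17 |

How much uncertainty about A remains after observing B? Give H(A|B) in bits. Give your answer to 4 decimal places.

0.8498 bits

Chain rule: H(A|B) = H(A,B) − H(B).
Marginals: p(A) = (0.4100, 0.5900), p(B) = (0.5400, 0.4600).
H(A,B) = 1.8452 bits; H(B) = 0.9954 bits.
H(A|B) = 1.8452 − 0.9954 = 0.8498 bits.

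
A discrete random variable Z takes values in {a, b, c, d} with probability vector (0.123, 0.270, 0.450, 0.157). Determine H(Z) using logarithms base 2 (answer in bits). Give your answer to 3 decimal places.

1.820 bits

H(Z) = −Σ p·log₂ p.
  −(0.123)·log₂(0.123) = 0.3719
  −(0.270)·log₂(0.270) = 0.5100
  −(0.450)·log₂(0.450) = 0.5184
  −(0.157)·log₂(0.157) = 0.4194
Sum: 0.3719 + 0.5100 + 0.5184 + 0.4194 = 1.820 bits.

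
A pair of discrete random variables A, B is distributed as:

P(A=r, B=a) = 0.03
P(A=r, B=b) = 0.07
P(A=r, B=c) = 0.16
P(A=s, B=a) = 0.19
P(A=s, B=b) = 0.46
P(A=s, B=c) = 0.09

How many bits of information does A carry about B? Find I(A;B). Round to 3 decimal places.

0.166 bits

Marginals: p(A) = (0.2600, 0.7400), p(B) = (0.2200, 0.5300, 0.2500).
I(A;B) = H(A) + H(B) − H(A,B).
H(A) = 0.8267, H(B) = 1.4660, H(A,B) = 2.1266.
I(A;B) = 0.8267 + 1.4660 − 2.1266 = 0.166 bits.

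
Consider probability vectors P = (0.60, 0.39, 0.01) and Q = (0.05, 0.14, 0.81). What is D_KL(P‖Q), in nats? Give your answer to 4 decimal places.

D(P‖Q) = Σ p·ln(p/q).
  0.60·ln(0.60/0.05) = 1.49094
  0.39·ln(0.39/0.14) = 0.39956
  0.01·ln(0.01/0.81) = -0.04394
D(P‖Q) = 1.8466 nats.

1.8466 nats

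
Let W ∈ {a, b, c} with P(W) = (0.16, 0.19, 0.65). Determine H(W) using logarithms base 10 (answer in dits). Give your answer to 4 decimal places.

0.3860 dits

H(W) = −Σ p·log₁₀ p.
  −(0.16)·log₁₀(0.16) = 0.12734
  −(0.19)·log₁₀(0.19) = 0.13704
  −(0.65)·log₁₀(0.65) = 0.12161
Sum: 0.12734 + 0.13704 + 0.12161 = 0.3860 dits.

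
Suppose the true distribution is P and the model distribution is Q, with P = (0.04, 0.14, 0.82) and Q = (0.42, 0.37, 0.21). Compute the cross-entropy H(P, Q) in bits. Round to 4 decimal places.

H(P,Q) = −Σ p·log₂ q.
  −0.04·log₂(0.42) = 0.05006
  −0.14·log₂(0.37) = 0.20082
  −0.82·log₂(0.21) = 1.84626
H(P,Q) = 2.0971 bits.

2.0971 bits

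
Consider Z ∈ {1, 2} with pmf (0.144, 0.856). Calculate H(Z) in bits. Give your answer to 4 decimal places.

H(Z) = −Σ p·log₂ p.
  −(0.144)·log₂(0.144) = 0.40260
  −(0.856)·log₂(0.856) = 0.19202
Sum: 0.40260 + 0.19202 = 0.5946 bits.

0.5946 bits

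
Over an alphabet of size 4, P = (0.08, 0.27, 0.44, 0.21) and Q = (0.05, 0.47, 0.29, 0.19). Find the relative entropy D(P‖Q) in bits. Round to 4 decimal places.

D(P‖Q) = Σ p·log₂(p/q).
  0.08·log₂(0.08/0.05) = 0.05425
  0.27·log₂(0.27/0.47) = -0.21592
  0.44·log₂(0.44/0.29) = 0.26464
  0.21·log₂(0.21/0.19) = 0.03032
D(P‖Q) = 0.1333 bits.

0.1333 bits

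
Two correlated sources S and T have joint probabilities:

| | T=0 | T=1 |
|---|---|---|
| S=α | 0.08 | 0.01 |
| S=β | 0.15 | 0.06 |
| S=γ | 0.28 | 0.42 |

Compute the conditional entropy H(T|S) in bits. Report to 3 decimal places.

Chain rule: H(T|S) = H(S,T) − H(S).
Marginals: p(S) = (0.0900, 0.2100, 0.7000), p(T) = (0.5100, 0.4900).
H(S,T) = 2.0519 bits; H(S) = 1.1457 bits.
H(T|S) = 2.0519 − 1.1457 = 0.906 bits.

0.906 bits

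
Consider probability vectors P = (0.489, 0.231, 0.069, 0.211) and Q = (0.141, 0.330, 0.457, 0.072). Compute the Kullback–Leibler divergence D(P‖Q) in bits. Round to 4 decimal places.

D(P‖Q) = Σ p·log₂(p/q).
  0.489·log₂(0.489/0.141) = 0.87733
  0.231·log₂(0.231/0.330) = -0.11887
  0.069·log₂(0.069/0.457) = -0.18820
  0.211·log₂(0.211/0.072) = 0.32730
D(P‖Q) = 0.8976 bits.

0.8976 bits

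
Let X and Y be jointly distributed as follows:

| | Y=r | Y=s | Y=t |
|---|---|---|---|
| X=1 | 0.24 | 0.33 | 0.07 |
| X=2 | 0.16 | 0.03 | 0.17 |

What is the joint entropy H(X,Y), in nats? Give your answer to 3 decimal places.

H(X,Y) = −Σ p(x,y)·ln p(x,y) over all 6 cells.
  cell (1,r): −0.24·ln0.24 = 0.3425
  cell (1,s): −0.33·ln0.33 = 0.3659
  cell (1,t): −0.07·ln0.07 = 0.1861
  cell (2,r): −0.16·ln0.16 = 0.2932
  cell (2,s): −0.03·ln0.03 = 0.1052
  cell (2,t): −0.17·ln0.17 = 0.3012
Sum = 1.594 nats.

1.594 nats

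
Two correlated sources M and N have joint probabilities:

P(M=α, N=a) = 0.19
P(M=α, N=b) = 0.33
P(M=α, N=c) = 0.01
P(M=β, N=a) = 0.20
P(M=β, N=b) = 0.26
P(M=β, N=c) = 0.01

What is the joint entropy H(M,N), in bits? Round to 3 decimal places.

H(M,N) = −Σ p(x,y)·log₂ p(x,y) over all 6 cells.
  cell (α,a): −0.19·log₂0.19 = 0.4552
  cell (α,b): −0.33·log₂0.33 = 0.5278
  cell (α,c): −0.01·log₂0.01 = 0.0664
  cell (β,a): −0.20·log₂0.20 = 0.4644
  cell (β,b): −0.26·log₂0.26 = 0.5053
  cell (β,c): −0.01·log₂0.01 = 0.0664
Sum = 2.086 bits.

2.086 bits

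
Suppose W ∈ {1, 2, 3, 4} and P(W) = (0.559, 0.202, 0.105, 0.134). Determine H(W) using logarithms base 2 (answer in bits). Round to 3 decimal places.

H(W) = −Σ p·log₂ p.
  −(0.559)·log₂(0.559) = 0.4690
  −(0.202)·log₂(0.202) = 0.4661
  −(0.105)·log₂(0.105) = 0.3414
  −(0.134)·log₂(0.134) = 0.3886
Sum: 0.4690 + 0.4661 + 0.3414 + 0.3886 = 1.665 bits.

1.665 bits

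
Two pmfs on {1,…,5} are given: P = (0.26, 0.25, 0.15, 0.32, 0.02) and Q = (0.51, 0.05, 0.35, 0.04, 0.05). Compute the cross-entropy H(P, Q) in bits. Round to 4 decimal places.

H(P,Q) = −Σ p·log₂ q.
  −0.26·log₂(0.51) = 0.25257
  −0.25·log₂(0.05) = 1.08048
  −0.15·log₂(0.35) = 0.22719
  −0.32·log₂(0.04) = 1.48603
  −0.02·log₂(0.05) = 0.08644
H(P,Q) = 3.1327 bits.

3.1327 bits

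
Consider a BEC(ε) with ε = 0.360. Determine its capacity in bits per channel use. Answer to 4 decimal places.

0.6400 bits

Binary erasure channel: capacity C = 1 − ε.
C = 1 − 0.360 = 0.6400 bits per channel use.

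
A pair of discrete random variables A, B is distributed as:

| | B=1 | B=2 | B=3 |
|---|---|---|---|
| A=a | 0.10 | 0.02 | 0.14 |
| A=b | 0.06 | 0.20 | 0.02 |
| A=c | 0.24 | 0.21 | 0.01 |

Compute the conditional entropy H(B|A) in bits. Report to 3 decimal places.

1.162 bits

Marginals: p(A) = (0.2600, 0.2800, 0.4600), p(B) = (0.4000, 0.4300, 0.1700).
H(B|A) = Σ p(A) · H(B|A=·).
  A=a: p=0.2600, H(B|A=a) = 1.2957
  A=b: p=0.2800, H(B|A=b) = 1.0949
  A=c: p=0.4600, H(B|A=c) = 1.1262
Weighted sum = 1.162 bits.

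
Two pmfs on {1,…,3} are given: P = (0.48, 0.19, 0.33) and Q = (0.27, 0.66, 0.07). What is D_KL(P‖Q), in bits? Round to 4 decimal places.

D(P‖Q) = Σ p·log₂(p/q).
  0.48·log₂(0.48/0.27) = 0.39844
  0.19·log₂(0.19/0.66) = -0.34133
  0.33·log₂(0.33/0.07) = 0.73822
D(P‖Q) = 0.7953 bits.

0.7953 bits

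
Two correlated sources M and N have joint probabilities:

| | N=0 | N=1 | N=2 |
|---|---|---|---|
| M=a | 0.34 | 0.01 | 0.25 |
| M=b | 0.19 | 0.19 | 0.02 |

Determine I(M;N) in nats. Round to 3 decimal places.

Marginals: p(M) = (0.6000, 0.4000), p(N) = (0.5300, 0.2000, 0.2700).
I(M;N) = H(M) + H(N) − H(M,N).
H(M) = 0.6730, H(N) = 1.0119, H(M,N) = 1.4687.
I(M;N) = 0.6730 + 1.0119 − 1.4687 = 0.216 nats.

0.216 nats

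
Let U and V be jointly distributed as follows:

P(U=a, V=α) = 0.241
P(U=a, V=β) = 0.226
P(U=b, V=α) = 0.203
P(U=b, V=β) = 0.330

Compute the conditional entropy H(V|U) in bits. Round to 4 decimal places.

0.9776 bits

Marginals: p(U) = (0.4670, 0.5330), p(V) = (0.4440, 0.5560).
H(V|U) = Σ p(U) · H(V|U=·).
  U=a: p=0.4670, H(V|U=a) = 0.9993
  U=b: p=0.5330, H(V|U=b) = 0.9586
Weighted sum = 0.9776 bits.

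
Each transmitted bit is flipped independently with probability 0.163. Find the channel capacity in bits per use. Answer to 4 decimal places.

Binary symmetric channel: C = 1 − h₂(ε) where h₂ is the binary entropy function.
h₂(0.163) = −0.163·log₂0.163 − 0.837·log₂0.837 = 0.6414.
C = 1 − 0.6414 = 0.3586 bits per channel use.

0.3586 bits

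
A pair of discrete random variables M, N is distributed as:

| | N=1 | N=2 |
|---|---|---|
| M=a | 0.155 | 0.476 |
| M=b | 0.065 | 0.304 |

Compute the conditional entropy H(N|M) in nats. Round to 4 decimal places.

0.5236 nats

Chain rule: H(N|M) = H(M,N) − H(M).
Marginals: p(M) = (0.6310, 0.3690), p(N) = (0.2200, 0.7800).
H(M,N) = 1.1820 nats; H(M) = 0.6584 nats.
H(N|M) = 1.1820 − 0.6584 = 0.5236 nats.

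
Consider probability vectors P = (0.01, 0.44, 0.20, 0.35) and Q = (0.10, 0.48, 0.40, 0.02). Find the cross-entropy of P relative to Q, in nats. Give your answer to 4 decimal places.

1.8984 nats

H(P,Q) = −Σ p·ln q.
  −0.01·ln(0.10) = 0.02303
  −0.44·ln(0.48) = 0.32295
  −0.20·ln(0.40) = 0.18326
  −0.35·ln(0.02) = 1.36921
H(P,Q) = 1.8984 nats.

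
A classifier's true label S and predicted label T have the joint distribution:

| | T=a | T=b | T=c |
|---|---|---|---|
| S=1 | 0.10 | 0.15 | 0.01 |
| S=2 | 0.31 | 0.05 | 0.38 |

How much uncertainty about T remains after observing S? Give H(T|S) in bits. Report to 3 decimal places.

1.253 bits

Chain rule: H(T|S) = H(S,T) − H(S).
Marginals: p(S) = (0.2600, 0.7400), p(T) = (0.4100, 0.2000, 0.3900).
H(S,T) = 2.0795 bits; H(S) = 0.8267 bits.
H(T|S) = 2.0795 − 0.8267 = 1.253 bits.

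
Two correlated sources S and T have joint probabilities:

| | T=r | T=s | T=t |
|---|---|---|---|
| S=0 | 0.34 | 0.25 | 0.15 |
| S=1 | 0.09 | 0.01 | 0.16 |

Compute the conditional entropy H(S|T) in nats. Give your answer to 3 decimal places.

0.478 nats

Chain rule: H(S|T) = H(S,T) − H(T).
Marginals: p(S) = (0.7400, 0.2600), p(T) = (0.4300, 0.2600, 0.3100).
H(S,T) = 1.5539 nats; H(T) = 1.0762 nats.
H(S|T) = 1.5539 − 1.0762 = 0.478 nats.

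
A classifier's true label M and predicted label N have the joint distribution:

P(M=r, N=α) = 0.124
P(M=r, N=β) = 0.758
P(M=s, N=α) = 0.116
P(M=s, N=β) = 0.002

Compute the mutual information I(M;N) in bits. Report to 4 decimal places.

Marginals: p(M) = (0.8820, 0.1180), p(N) = (0.2400, 0.7600).
I(M;N) = Σ p(x,y)·log₂[p(x,y)/(p(x)p(y))].
  (r,α): 0.124·log₂(0.5858) = -0.09567
  (r,β): 0.758·log₂(1.1308) = 0.13443
  (s,α): 0.116·log₂(4.0960) = 0.23597
  (s,β): 0.002·log₂(0.0223) = -0.01097
Sum = 0.2638 bits.

0.2638 bits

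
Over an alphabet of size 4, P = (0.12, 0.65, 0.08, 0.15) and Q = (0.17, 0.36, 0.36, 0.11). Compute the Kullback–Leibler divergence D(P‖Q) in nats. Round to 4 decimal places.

0.2685 nats

D(P‖Q) = Σ p·ln(p/q).
  0.12·ln(0.12/0.17) = -0.04180
  0.65·ln(0.65/0.36) = 0.38406
  0.08·ln(0.08/0.36) = -0.12033
  0.15·ln(0.15/0.11) = 0.04652
D(P‖Q) = 0.2685 nats.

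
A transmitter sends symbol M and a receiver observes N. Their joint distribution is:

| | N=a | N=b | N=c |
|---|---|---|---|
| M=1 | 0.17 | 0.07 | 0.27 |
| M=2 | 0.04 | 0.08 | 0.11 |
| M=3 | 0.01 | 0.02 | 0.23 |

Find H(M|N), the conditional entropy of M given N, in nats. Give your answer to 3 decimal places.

0.941 nats

Marginals: p(M) = (0.5100, 0.2300, 0.2600), p(N) = (0.2200, 0.1700, 0.6100).
H(M|N) = Σ p(N) · H(M|N=·).
  N=a: p=0.2200, H(M|N=a) = 0.6497
  N=b: p=0.1700, H(M|N=b) = 0.9718
  N=c: p=0.6100, H(M|N=c) = 1.0374
Weighted sum = 0.941 nats.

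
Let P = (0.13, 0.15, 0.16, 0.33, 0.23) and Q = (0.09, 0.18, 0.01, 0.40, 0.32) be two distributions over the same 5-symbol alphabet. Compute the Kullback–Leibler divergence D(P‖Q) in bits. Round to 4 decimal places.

D(P‖Q) = Σ p·log₂(p/q).
  0.13·log₂(0.13/0.09) = 0.06897
  0.15·log₂(0.15/0.18) = -0.03946
  0.16·log₂(0.16/0.01) = 0.64000
  0.33·log₂(0.33/0.40) = -0.09159
  0.23·log₂(0.23/0.32) = -0.10958
D(P‖Q) = 0.4683 bits.

0.4683 bits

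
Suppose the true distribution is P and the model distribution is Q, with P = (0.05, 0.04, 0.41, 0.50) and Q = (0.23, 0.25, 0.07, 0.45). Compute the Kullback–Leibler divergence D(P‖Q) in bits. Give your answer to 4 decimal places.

D(P‖Q) = Σ p·log₂(p/q).
  0.05·log₂(0.05/0.23) = -0.11008
  0.04·log₂(0.04/0.25) = -0.10575
  0.41·log₂(0.41/0.07) = 1.04558
  0.50·log₂(0.50/0.45) = 0.07600
D(P‖Q) = 0.9057 bits.

0.9057 bits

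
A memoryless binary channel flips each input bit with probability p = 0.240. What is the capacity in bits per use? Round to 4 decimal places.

0.2050 bits

Binary symmetric channel: C = 1 − h₂(ε) where h₂ is the binary entropy function.
h₂(0.240) = −0.240·log₂0.240 − 0.760·log₂0.760 = 0.7950.
C = 1 − 0.7950 = 0.2050 bits per channel use.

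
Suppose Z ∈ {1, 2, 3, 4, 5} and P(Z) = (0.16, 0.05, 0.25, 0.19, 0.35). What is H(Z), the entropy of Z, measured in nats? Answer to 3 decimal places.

1.473 nats

H(Z) = −Σ p·ln p.
  −(0.16)·ln(0.16) = 0.2932
  −(0.05)·ln(0.05) = 0.1498
  −(0.25)·ln(0.25) = 0.3466
  −(0.19)·ln(0.19) = 0.3155
  −(0.35)·ln(0.35) = 0.3674
Sum: 0.2932 + 0.1498 + 0.3466 + 0.3155 + 0.3674 = 1.473 nats.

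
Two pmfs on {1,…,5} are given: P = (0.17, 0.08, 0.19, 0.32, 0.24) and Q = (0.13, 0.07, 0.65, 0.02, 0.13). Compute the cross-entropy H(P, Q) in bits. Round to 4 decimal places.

3.4378 bits

H(P,Q) = −Σ p·log₂ q.
  −0.17·log₂(0.13) = 0.50038
  −0.08·log₂(0.07) = 0.30692
  −0.19·log₂(0.65) = 0.11808
  −0.32·log₂(0.02) = 1.80603
  −0.24·log₂(0.13) = 0.70642
H(P,Q) = 3.4378 bits.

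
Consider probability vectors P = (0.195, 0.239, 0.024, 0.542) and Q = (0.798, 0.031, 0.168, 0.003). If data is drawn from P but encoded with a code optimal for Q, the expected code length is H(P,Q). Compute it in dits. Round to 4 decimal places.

1.7657 dits

H(P,Q) = −Σ p·log₁₀ q.
  −0.195·log₁₀(0.798) = 0.01911
  −0.239·log₁₀(0.031) = 0.36056
  −0.024·log₁₀(0.168) = 0.01859
  −0.542·log₁₀(0.003) = 1.36740
H(P,Q) = 1.7657 dits.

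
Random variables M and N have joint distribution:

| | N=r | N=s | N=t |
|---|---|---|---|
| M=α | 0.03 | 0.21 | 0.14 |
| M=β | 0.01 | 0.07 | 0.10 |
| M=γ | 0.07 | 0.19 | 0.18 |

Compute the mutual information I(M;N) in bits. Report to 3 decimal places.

Marginals: p(M) = (0.3800, 0.1800, 0.4400), p(N) = (0.1100, 0.4700, 0.4200).
I(M;N) = H(M) + H(N) − H(M,N).
H(M) = 1.4969, H(N) = 1.3879, H(M,N) = 2.8580.
I(M;N) = 1.4969 + 1.3879 − 2.8580 = 0.027 bits.

0.027 bits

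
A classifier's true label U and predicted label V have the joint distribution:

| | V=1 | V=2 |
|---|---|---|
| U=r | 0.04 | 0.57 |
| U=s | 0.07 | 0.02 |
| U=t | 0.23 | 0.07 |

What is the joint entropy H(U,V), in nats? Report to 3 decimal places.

H(U,V) = −Σ p(x,y)·ln p(x,y) over all 6 cells.
  cell (r,1): −0.04·ln0.04 = 0.1288
  cell (r,2): −0.57·ln0.57 = 0.3204
  cell (s,1): −0.07·ln0.07 = 0.1861
  cell (s,2): −0.02·ln0.02 = 0.0782
  cell (t,1): −0.23·ln0.23 = 0.3380
  cell (t,2): −0.07·ln0.07 = 0.1861
Sum = 1.238 nats.

1.238 nats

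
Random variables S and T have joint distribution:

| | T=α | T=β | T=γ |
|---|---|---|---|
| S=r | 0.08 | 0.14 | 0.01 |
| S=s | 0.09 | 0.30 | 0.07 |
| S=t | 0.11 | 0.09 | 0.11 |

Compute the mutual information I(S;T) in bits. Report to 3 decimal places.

Marginals: p(S) = (0.2300, 0.4600, 0.3100), p(T) = (0.2800, 0.5300, 0.1900).
I(S;T) = Σ p(x,y)·log₂[p(x,y)/(p(x)p(y))].
  (r,α): 0.08·log₂(1.2422) = 0.0250
  (r,β): 0.14·log₂(1.1485) = 0.0280
  (r,γ): 0.01·log₂(0.2288) = -0.0213
  (s,α): 0.09·log₂(0.6988) = -0.0465
  (s,β): 0.30·log₂(1.2305) = 0.0898
  (s,γ): 0.07·log₂(0.8009) = -0.0224
  (t,α): 0.11·log₂(1.2673) = 0.0376
  (t,β): 0.09·log₂(0.5478) = -0.0782
  (t,γ): 0.11·log₂(1.8676) = 0.0991
Sum = 0.111 bits.

0.111 bits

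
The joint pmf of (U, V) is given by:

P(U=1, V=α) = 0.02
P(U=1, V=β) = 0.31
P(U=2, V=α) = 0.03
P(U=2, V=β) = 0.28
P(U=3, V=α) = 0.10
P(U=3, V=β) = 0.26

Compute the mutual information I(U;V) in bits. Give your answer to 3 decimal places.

Marginals: p(U) = (0.3300, 0.3100, 0.3600), p(V) = (0.1500, 0.8500).
I(U;V) = H(U) + H(V) − H(U,V).
H(U) = 1.5822, H(V) = 0.6098, H(U,V) = 2.1401.
I(U;V) = 1.5822 + 0.6098 − 2.1401 = 0.052 bits.

0.052 bits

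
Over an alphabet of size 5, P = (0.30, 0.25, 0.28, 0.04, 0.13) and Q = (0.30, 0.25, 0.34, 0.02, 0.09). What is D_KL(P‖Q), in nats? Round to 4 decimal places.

0.0212 nats

D(P‖Q) = Σ p·ln(p/q).
  0.30·ln(0.30/0.30) = 0.00000
  0.25·ln(0.25/0.25) = 0.00000
  0.28·ln(0.28/0.34) = -0.05436
  0.04·ln(0.04/0.02) = 0.02773
  0.13·ln(0.13/0.09) = 0.04780
D(P‖Q) = 0.0212 nats.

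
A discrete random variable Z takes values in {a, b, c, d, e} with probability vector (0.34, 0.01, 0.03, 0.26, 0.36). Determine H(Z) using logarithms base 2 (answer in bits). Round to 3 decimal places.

H(Z) = −Σ p·log₂ p.
  −(0.34)·log₂(0.34) = 0.5292
  −(0.01)·log₂(0.01) = 0.0664
  −(0.03)·log₂(0.03) = 0.1518
  −(0.26)·log₂(0.26) = 0.5053
  −(0.36)·log₂(0.36) = 0.5306
Sum: 0.5292 + 0.0664 + 0.1518 + 0.5053 + 0.5306 = 1.783 bits.

1.783 bits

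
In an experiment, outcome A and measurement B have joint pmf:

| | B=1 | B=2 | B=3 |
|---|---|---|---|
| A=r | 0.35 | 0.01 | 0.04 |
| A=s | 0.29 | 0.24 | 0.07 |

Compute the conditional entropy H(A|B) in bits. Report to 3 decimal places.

0.801 bits

Marginals: p(A) = (0.4000, 0.6000), p(B) = (0.6400, 0.2500, 0.1100).
H(A|B) = Σ p(B) · H(A|B=·).
  B=1: p=0.6400, H(A|B=1) = 0.9937
  B=2: p=0.2500, H(A|B=2) = 0.2423
  B=3: p=0.1100, H(A|B=3) = 0.9457
Weighted sum = 0.801 bits.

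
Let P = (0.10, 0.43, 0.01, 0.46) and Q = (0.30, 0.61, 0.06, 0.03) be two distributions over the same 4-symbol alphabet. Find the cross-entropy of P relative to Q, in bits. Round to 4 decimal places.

H(P,Q) = −Σ p·log₂ q.
  −0.10·log₂(0.30) = 0.17370
  −0.43·log₂(0.61) = 0.30664
  −0.01·log₂(0.06) = 0.04059
  −0.46·log₂(0.03) = 2.32709
H(P,Q) = 2.8480 bits.

2.8480 bits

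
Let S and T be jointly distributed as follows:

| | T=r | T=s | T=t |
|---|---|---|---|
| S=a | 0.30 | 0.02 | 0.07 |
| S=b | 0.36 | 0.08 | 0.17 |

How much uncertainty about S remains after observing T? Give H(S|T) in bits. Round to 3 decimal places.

Chain rule: H(S|T) = H(S,T) − H(T).
Marginals: p(S) = (0.3900, 0.6100), p(T) = (0.6600, 0.1000, 0.2400).
H(S,T) = 2.1592 bits; H(T) = 1.2220 bits.
H(S|T) = 2.1592 − 1.2220 = 0.937 bits.

0.937 bits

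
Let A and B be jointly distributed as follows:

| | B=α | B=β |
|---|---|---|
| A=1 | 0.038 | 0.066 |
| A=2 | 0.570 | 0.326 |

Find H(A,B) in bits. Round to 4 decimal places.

H(A,B) = −Σ p(x,y)·log₂ p(x,y) over all 4 cells.
  cell (1,α): −0.038·log₂0.038 = 0.17928
  cell (1,β): −0.066·log₂0.066 = 0.25881
  cell (2,α): −0.570·log₂0.570 = 0.46225
  cell (2,β): −0.326·log₂0.326 = 0.52716
Sum = 1.4275 bits.

1.4275 bits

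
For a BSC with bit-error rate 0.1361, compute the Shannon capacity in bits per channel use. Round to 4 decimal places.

Binary symmetric channel: C = 1 − h₂(ε) where h₂ is the binary entropy function.
h₂(0.1361) = −0.1361·log₂0.1361 − 0.8639·log₂0.8639 = 0.5739.
C = 1 − 0.5739 = 0.4261 bits per channel use.

0.4261 bits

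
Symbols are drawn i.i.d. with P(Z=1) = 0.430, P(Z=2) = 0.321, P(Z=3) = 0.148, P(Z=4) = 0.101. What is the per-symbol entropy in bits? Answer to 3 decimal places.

1.792 bits

H(Z) = −Σ p·log₂ p.
  −(0.430)·log₂(0.430) = 0.5236
  −(0.321)·log₂(0.321) = 0.5262
  −(0.148)·log₂(0.148) = 0.4079
  −(0.101)·log₂(0.101) = 0.3341
Sum: 0.5236 + 0.5262 + 0.4079 + 0.3341 = 1.792 bits.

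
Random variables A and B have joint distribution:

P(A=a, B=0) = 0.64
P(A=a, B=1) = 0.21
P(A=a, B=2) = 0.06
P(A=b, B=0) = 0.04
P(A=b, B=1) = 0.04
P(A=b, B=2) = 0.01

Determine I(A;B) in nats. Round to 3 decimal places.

0.012 nats

Marginals: p(A) = (0.9100, 0.0900), p(B) = (0.6800, 0.2500, 0.0700).
I(A;B) = Σ p(x,y)·ln[p(x,y)/(p(x)p(y))].
  (a,0): 0.64·ln(1.0343) = 0.0216
  (a,1): 0.21·ln(0.9231) = -0.0168
  (a,2): 0.06·ln(0.9419) = -0.0036
  (b,0): 0.04·ln(0.6536) = -0.0170
  (b,1): 0.04·ln(1.7778) = 0.0230
  (b,2): 0.01·ln(1.5873) = 0.0046
Sum = 0.012 nats.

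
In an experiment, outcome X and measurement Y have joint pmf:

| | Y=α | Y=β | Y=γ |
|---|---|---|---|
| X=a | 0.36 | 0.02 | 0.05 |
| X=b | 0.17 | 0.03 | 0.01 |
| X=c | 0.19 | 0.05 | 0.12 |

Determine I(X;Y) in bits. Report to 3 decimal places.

Marginals: p(X) = (0.4300, 0.2100, 0.3600), p(Y) = (0.7200, 0.1000, 0.1800).
I(X;Y) = H(X) + H(Y) − H(X,Y).
H(X) = 1.5270, H(Y) = 1.1187, H(X,Y) = 2.5508.
I(X;Y) = 1.5270 + 1.1187 − 2.5508 = 0.095 bits.

0.095 bits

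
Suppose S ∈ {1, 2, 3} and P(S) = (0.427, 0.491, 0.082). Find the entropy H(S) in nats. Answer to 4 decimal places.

H(S) = −Σ p·ln p.
  −(0.427)·ln(0.427) = 0.36336
  −(0.491)·ln(0.491) = 0.34925
  −(0.082)·ln(0.082) = 0.20508
Sum: 0.36336 + 0.34925 + 0.20508 = 0.9177 nats.

0.9177 nats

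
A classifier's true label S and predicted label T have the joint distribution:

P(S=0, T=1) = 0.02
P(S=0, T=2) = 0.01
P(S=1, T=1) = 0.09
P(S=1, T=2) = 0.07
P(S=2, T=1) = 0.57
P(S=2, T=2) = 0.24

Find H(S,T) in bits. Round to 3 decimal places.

H(S,T) = −Σ p(x,y)·log₂ p(x,y) over all 6 cells.
  cell (0,1): −0.02·log₂0.02 = 0.1129
  cell (0,2): −0.01·log₂0.01 = 0.0664
  cell (1,1): −0.09·log₂0.09 = 0.3127
  cell (1,2): −0.07·log₂0.07 = 0.2686
  cell (2,1): −0.57·log₂0.57 = 0.4623
  cell (2,2): −0.24·log₂0.24 = 0.4941
Sum = 1.717 bits.

1.717 bits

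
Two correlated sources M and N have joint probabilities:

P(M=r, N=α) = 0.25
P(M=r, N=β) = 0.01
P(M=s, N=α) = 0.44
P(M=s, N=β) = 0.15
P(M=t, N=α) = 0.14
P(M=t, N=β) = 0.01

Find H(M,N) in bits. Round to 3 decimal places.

1.962 bits

H(M,N) = −Σ p(x,y)·log₂ p(x,y) over all 6 cells.
  cell (r,α): −0.25·log₂0.25 = 0.5000
  cell (r,β): −0.01·log₂0.01 = 0.0664
  cell (s,α): −0.44·log₂0.44 = 0.5211
  cell (s,β): −0.15·log₂0.15 = 0.4105
  cell (t,α): −0.14·log₂0.14 = 0.3971
  cell (t,β): −0.01·log₂0.01 = 0.0664
Sum = 1.962 bits.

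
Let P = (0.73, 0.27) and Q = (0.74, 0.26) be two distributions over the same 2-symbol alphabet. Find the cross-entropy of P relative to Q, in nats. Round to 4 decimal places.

H(P,Q) = −Σ p·ln q.
  −0.73·ln(0.74) = 0.21981
  −0.27·ln(0.26) = 0.36371
H(P,Q) = 0.5835 nats.

0.5835 nats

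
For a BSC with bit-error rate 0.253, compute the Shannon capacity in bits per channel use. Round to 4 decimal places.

Binary symmetric channel: C = 1 − h₂(ε) where h₂ is the binary entropy function.
h₂(0.253) = −0.253·log₂0.253 − 0.747·log₂0.747 = 0.8160.
C = 1 − 0.8160 = 0.1840 bits per channel use.

0.1840 bits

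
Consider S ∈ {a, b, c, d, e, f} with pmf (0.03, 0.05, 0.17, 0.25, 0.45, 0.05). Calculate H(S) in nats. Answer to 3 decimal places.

H(S) = −Σ p·ln p.
  −(0.03)·ln(0.03) = 0.1052
  −(0.05)·ln(0.05) = 0.1498
  −(0.17)·ln(0.17) = 0.3012
  −(0.25)·ln(0.25) = 0.3466
  −(0.45)·ln(0.45) = 0.3593
  −(0.05)·ln(0.05) = 0.1498
Sum: 0.1052 + 0.1498 + 0.3012 + 0.3466 + 0.3593 + 0.1498 = 1.412 nats.

1.412 nats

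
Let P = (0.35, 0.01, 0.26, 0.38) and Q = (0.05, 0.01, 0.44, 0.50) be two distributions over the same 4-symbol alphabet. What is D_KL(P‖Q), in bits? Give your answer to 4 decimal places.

D(P‖Q) = Σ p·log₂(p/q).
  0.35·log₂(0.35/0.05) = 0.98257
  0.01·log₂(0.01/0.01) = 0.00000
  0.26·log₂(0.26/0.44) = -0.19734
  0.38·log₂(0.38/0.50) = -0.15045
D(P‖Q) = 0.6348 bits.

0.6348 bits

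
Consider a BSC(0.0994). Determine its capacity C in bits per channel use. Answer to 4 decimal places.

0.5329 bits

Binary symmetric channel: C = 1 − h₂(ε) where h₂ is the binary entropy function.
h₂(0.0994) = −0.0994·log₂0.0994 − 0.9006·log₂0.9006 = 0.4671.
C = 1 − 0.4671 = 0.5329 bits per channel use.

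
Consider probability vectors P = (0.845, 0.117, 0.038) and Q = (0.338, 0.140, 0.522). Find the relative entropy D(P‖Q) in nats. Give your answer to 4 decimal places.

D(P‖Q) = Σ p·ln(p/q).
  0.845·ln(0.845/0.338) = 0.77427
  0.117·ln(0.117/0.140) = -0.02100
  0.038·ln(0.038/0.522) = -0.09956
D(P‖Q) = 0.6537 nats.

0.6537 nats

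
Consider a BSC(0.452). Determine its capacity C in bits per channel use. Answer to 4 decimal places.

0.0067 bits

Binary symmetric channel: C = 1 − h₂(ε) where h₂ is the binary entropy function.
h₂(0.452) = −0.452·log₂0.452 − 0.548·log₂0.548 = 0.9933.
C = 1 − 0.9933 = 0.0067 bits per channel use.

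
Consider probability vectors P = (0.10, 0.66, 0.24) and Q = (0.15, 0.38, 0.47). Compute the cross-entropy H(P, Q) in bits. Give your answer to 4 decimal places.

1.4564 bits

H(P,Q) = −Σ p·log₂ q.
  −0.10·log₂(0.15) = 0.27370
  −0.66·log₂(0.38) = 0.92131
  −0.24·log₂(0.47) = 0.26142
H(P,Q) = 1.4564 bits.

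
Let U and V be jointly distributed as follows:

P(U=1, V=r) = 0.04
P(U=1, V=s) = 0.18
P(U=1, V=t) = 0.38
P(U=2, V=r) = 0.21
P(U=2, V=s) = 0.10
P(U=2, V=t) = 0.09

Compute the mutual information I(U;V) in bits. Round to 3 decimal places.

Marginals: p(U) = (0.6000, 0.4000), p(V) = (0.2500, 0.2800, 0.4700).
I(U;V) = H(U) + H(V) − H(U,V).
H(U) = 0.9710, H(V) = 1.5262, H(U,V) = 2.2792.
I(U;V) = 0.9710 + 1.5262 − 2.2792 = 0.218 bits.

0.218 bits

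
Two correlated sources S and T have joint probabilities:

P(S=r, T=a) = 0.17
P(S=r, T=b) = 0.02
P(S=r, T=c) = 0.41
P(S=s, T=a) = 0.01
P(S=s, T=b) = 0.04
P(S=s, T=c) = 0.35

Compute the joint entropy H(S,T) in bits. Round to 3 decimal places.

H(S,T) = −Σ p(x,y)·log₂ p(x,y) over all 6 cells.
  cell (r,a): −0.17·log₂0.17 = 0.4346
  cell (r,b): −0.02·log₂0.02 = 0.1129
  cell (r,c): −0.41·log₂0.41 = 0.5274
  cell (s,a): −0.01·log₂0.01 = 0.0664
  cell (s,b): −0.04·log₂0.04 = 0.1858
  cell (s,c): −0.35·log₂0.35 = 0.5301
Sum = 1.857 bits.

1.857 bits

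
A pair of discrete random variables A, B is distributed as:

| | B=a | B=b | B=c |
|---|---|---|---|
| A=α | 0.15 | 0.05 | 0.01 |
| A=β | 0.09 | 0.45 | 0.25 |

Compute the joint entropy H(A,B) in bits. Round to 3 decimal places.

H(A,B) = −Σ p(x,y)·log₂ p(x,y) over all 6 cells.
  cell (α,a): −0.15·log₂0.15 = 0.4105
  cell (α,b): −0.05·log₂0.05 = 0.2161
  cell (α,c): −0.01·log₂0.01 = 0.0664
  cell (β,a): −0.09·log₂0.09 = 0.3127
  cell (β,b): −0.45·log₂0.45 = 0.5184
  cell (β,c): −0.25·log₂0.25 = 0.5000
Sum = 2.024 bits.

2.024 bits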